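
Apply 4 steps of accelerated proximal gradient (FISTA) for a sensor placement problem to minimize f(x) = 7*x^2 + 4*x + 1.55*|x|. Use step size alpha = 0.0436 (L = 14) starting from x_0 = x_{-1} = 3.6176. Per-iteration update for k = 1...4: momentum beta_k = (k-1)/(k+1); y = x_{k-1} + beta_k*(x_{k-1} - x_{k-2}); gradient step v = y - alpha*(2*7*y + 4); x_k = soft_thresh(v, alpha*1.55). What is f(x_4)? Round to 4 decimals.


FISTA on f(x) = 7*x^2 + 4*x + 1.55*|x|
L = 14, alpha = 0.0436
Iteration 1: beta = 0.0, y = 3.6176 + 0.0*(3.6176 - 3.6176) = 3.6176
  grad(y) = 54.6464, v = y - alpha*grad = 1.235
  prox(v) = soft_thresh(1.235, 0.0676) = 1.1674
Iteration 2: beta = 0.3333, y = 1.1674 + 0.3333*(1.1674 - 3.6176) = 0.3507
  grad(y) = 8.91, v = y - alpha*grad = -0.0378
  prox(v) = soft_thresh(-0.0378, 0.0676) = 0.0
Iteration 3: beta = 0.5, y = 0.0 + 0.5*(0.0 - 1.1674) = -0.5837
  grad(y) = -4.1721, v = y - alpha*grad = -0.4018
  prox(v) = soft_thresh(-0.4018, 0.0676) = -0.3342
Iteration 4: beta = 0.6, y = -0.3342 + 0.6*(-0.3342 - 0.0) = -0.5348
  grad(y) = -3.4869, v = y - alpha*grad = -0.3827
  prox(v) = soft_thresh(-0.3827, 0.0676) = -0.3152
f(x_4) = 7*(-0.3152)^2 + 4*(-0.3152) + 1.55*|-0.3152| = -0.0768


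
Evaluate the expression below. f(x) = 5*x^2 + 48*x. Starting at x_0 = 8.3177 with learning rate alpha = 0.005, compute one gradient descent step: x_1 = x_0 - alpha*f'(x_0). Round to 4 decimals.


We compute the gradient at x_0 and apply the update.
f'(x) = 10*x + 48
f'(8.3177) = 10*8.3177 + 48 = 131.177
x_1 = 8.3177 - 0.005*131.177 = 7.6618


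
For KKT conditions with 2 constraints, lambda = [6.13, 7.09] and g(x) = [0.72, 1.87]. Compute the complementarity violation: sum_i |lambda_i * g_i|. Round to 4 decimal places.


KKT complementary slackness check:
lambda_1 * g_1 = 6.13 * 0.72 = 4.4136
lambda_2 * g_2 = 7.09 * 1.87 = 13.2583
Total violation = 4.4136 + 13.2583 = 17.6719


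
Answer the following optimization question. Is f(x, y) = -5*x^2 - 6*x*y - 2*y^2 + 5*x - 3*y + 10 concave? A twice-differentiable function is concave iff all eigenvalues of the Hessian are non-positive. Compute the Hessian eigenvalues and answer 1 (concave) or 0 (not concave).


The Hessian of f(x,y) = -5*x^2 - 6*x*y - 2*y^2 + 5*x - 3*y + 10 is:
H = [[-10, -6], [-6, -4]]
Trace = -10 - 4 = -14
Determinant = -10*-4 - (-6)^2 = 4
Discriminant = (-14)^2 - 4*4 = 180.0
Eigenvalues: lambda_1 = -13.7082, lambda_2 = -0.2918
The function is concave.

1


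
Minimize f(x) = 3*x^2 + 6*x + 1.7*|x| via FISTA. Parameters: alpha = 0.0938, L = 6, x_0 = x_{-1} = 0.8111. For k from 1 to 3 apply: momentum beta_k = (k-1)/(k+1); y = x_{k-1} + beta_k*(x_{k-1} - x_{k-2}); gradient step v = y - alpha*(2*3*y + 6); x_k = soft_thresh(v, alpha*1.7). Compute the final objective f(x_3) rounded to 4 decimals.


FISTA on f(x) = 3*x^2 + 6*x + 1.7*|x|
L = 6, alpha = 0.0938
Iteration 1: beta = 0.0, y = 0.8111 + 0.0*(0.8111 - 0.8111) = 0.8111
  grad(y) = 10.8666, v = y - alpha*grad = -0.2082
  prox(v) = soft_thresh(-0.2082, 0.1595) = -0.0487
Iteration 2: beta = 0.3333, y = -0.0487 + 0.3333*(-0.0487 - 0.8111) = -0.3353
  grad(y) = 3.988, v = y - alpha*grad = -0.7094
  prox(v) = soft_thresh(-0.7094, 0.1595) = -0.5499
Iteration 3: beta = 0.5, y = -0.5499 + 0.5*(-0.5499 + 0.0487) = -0.8006
  grad(y) = 1.1966, v = y - alpha*grad = -0.9128
  prox(v) = soft_thresh(-0.9128, 0.1595) = -0.7533
f(x_3) = 3*(-0.7533)^2 + 6*(-0.7533) + 1.7*|-0.7533| = -1.5368


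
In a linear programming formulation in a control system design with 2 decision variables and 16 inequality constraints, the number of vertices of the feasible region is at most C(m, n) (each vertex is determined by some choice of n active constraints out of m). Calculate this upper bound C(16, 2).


Each vertex corresponds to some choice of n active constraints out of m, so the number of vertices is at most C(m, n) = m! / (n!(m-n)!).
m = 16, n = 2
Numerator: 16 * 15
Denominator: 2! = 2
C(16, 2) = 120


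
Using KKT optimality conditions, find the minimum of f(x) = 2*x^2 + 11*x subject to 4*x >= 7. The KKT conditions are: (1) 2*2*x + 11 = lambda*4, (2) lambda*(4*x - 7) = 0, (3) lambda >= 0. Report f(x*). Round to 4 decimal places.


Step 1: Try lambda = 0 (constraint inactive).
x_unc = -11/(2*2) = -2.75
Check: 4*-2.75 = -11.0 < 7 -- violated!
Step 2: Constraint must be active: 4*x = 7
x* = 7/4 = 1.75
lambda = (2*2*1.75 + 11)/4 = 4.5
Step 3: Compute optimal value.
f(x*) = 2*1.75^2 + 11*1.75 = 25.375


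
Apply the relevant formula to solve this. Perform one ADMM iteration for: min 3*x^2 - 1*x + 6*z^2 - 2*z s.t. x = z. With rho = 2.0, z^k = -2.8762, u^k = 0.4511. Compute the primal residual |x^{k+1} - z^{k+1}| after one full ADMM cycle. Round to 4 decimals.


ADMM iteration with rho = 2.0, z^k = -2.8762, u^k = 0.4511
Step 1: x-update.
Minimize 3*x^2 - 1*x + (2.0/2)*(x + 2.8762 + 0.4511)^2
FOC: (2*3 + 2.0)*x = 1 + 2.0*(-2.8762 - 0.4511)
x^{k+1} = -0.7068
Step 2: z-update.
Minimize 6*z^2 - 2*z + (2.0/2)*(-0.7068 - z + 0.4511)^2
FOC: (2*6 + 2.0)*z = 2 + 2.0*(-0.7068 + 0.4511)
z^{k+1} = 0.1063
Step 3: u-update.
u^{k+1} = 0.4511 - 0.7068 - 0.1063 = -0.3621
Step 4: Primal residual = |-0.7068 - 0.1063| = 0.8132


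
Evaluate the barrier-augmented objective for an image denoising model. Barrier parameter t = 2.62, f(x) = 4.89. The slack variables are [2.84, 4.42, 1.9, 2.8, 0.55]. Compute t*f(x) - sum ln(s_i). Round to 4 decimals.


Step 1: Compute log-barrier.
ln values: [1.0438, 1.4861, 0.6419, 1.0296, -0.5978]
phi = -(1.0438 + 1.4861 + 0.6419 + 1.0296 - 0.5978) = -3.6036
Step 2: Compute augmented objective.
t*f(x) = 2.62*4.89 = 12.8118
Total = 12.8118 - 3.6036 = 9.2082


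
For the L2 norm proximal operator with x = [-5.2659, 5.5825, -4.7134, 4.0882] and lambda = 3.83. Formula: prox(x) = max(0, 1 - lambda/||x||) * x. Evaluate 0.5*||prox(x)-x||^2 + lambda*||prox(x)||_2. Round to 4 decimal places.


Step 1: Compute ||x||.
||x|| = 9.8906
Step 2: Compute scaling factor.
scale = max(0, 1 - 3.83/9.8906) = 0.6128
Step 3: prox(x) = [-3.2267, 3.4207, -2.8882, 2.5051]
||prox(x)|| = 6.0606
Step 4: Proximal objective.
0.5*||prox-x||^2 = 7.3345
lambda*||prox|| = 23.2121
Total = 30.5465


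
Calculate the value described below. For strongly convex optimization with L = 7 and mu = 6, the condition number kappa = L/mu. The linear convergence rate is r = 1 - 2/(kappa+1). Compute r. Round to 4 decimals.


Step 1: Compute the condition number.
kappa = L/mu = 7/6 = 1.1667
Step 2: Compute the convergence rate.
r = 1 - 2/(kappa + 1) = 1 - 2*mu/(L + mu) = (L - mu)/(L + mu) = 1/13 = 0.0769


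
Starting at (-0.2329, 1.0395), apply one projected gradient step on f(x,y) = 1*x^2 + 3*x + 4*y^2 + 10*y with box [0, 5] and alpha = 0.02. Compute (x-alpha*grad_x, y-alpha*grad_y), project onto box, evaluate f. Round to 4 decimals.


Step 1: Compute gradient at (-0.2329, 1.0395).
grad_x = 2*1*-0.2329 + 3 = 2.5342
grad_y = 2*4*1.0395 + 10 = 18.316
Step 2: Gradient step.
x_raw = -0.2329 - 0.02*2.5342 = -0.2836
y_raw = 1.0395 - 0.02*18.316 = 0.6732
Step 3: Project onto [0, 5].
x_proj = clip(-0.2836) = 0.0
y_proj = clip(0.6732) = 0.6732
Step 4: Evaluate f.
f(0.0, 0.6732) = 8.5445


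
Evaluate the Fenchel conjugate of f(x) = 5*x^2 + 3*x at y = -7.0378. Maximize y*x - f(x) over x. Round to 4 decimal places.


f*(y) = sup_x {y*x - a*x^2 - b*x} = sup_x {(y-b)*x - a*x^2}
FOC: (y - b) - 2a*x = 0 => x* = (y - b)/(2a)
x* = (-7.0378 - 3)/(2*5) = -1.0038
f*(-7.0378) = (y-b)^2/(4a) = (-7.0378 - 3)^2/(4*5)
= 100.7574/20 = 5.0379


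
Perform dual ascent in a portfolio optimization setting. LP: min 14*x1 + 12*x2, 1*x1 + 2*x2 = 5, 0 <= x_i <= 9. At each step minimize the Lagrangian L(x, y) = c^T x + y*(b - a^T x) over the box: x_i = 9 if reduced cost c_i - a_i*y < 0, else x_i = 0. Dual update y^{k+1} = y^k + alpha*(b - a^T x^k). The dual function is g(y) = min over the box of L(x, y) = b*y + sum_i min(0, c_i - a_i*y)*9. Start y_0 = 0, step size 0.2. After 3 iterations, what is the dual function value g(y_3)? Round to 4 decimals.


Dual ascent for LP: min 14*x1 + 12*x2, 1*x1 + 2*x2 = 5, 0 <= x_i <= 9
Step 1: y^k = 0.0, reduced costs: (14.0, 12.0)
  x^k = (0.0, 0.0), subgradient = b - a^T x = 5.0
  y^{k+1} = 0.0 + 0.2*5.0 = 1.0
Step 2: y^k = 1.0, reduced costs: (13.0, 10.0)
  x^k = (0.0, 0.0), subgradient = b - a^T x = 5.0
  y^{k+1} = 1.0 + 0.2*5.0 = 2.0
Step 3: y^k = 2.0, reduced costs: (12.0, 8.0)
  x^k = (0.0, 0.0), subgradient = b - a^T x = 5.0
  y^{k+1} = 2.0 + 0.2*5.0 = 3.0
Dual objective at y_3 = 3.0: reduced costs (11.0, 6.0), box minimizer x = (0.0, 0.0)
g(y_3) = b*y + (c1 - a1*y)*x1 + (c2 - a2*y)*x2 = 5*3.0 + 11.0*0.0 + 6.0*0.0 = 15.0 + 0.0 + 0.0 = 15.0


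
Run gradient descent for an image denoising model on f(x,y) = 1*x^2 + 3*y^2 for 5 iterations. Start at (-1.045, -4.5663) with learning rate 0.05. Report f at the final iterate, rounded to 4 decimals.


Gradient descent on f(x,y) = 1*x^2 + 3*y^2.
Starting point: (-1.045, -4.5663), alpha = 0.05
Step 1: grad_x = 2*1*-1.045 = -2.09, grad_y = 2*3*-4.5663 = -27.3978
  x_1 = -1.045 - 0.05*-2.09 = -0.9405
  y_1 = -4.5663 - 0.05*-27.3978 = -3.1964
Step 2: grad_x = 2*1*-0.9405 = -1.881, grad_y = 2*3*-3.1964 = -19.1785
  x_2 = -0.9405 - 0.05*-1.881 = -0.8465
  y_2 = -3.1964 - 0.05*-19.1785 = -2.2375
Step 3: grad_x = 2*1*-0.8465 = -1.6929, grad_y = 2*3*-2.2375 = -13.4249
  x_3 = -0.8465 - 0.05*-1.6929 = -0.7618
  y_3 = -2.2375 - 0.05*-13.4249 = -1.5662
Step 4: grad_x = 2*1*-0.7618 = -1.5236, grad_y = 2*3*-1.5662 = -9.3974
  x_4 = -0.7618 - 0.05*-1.5236 = -0.6856
  y_4 = -1.5662 - 0.05*-9.3974 = -1.0964
Step 5: grad_x = 2*1*-0.6856 = -1.3712, grad_y = 2*3*-1.0964 = -6.5782
  x_5 = -0.6856 - 0.05*-1.3712 = -0.6171
  y_5 = -1.0964 - 0.05*-6.5782 = -0.7675
f(-0.6171, -0.7675) = 1*(-0.6171)^2 + 3*(-0.7675)^2 = 2.1477


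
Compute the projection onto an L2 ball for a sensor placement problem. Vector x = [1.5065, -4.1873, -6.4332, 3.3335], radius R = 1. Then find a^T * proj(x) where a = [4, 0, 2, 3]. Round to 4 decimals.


Step 1: Compute ||x|| (intermediates to 6 decimals).
||x|| = sqrt(1.5065^2 + (-4.1873)^2 + (-6.4332)^2 + 3.3335^2) = 8.503018
Step 2: Project.
Since ||x|| > R, scale = R/||x|| = 1/8.503018 = 0.117605, proj(x) = scale * x
proj(x) = [0.177172, -0.492447, -0.756576, 0.392036]
Step 3: Dot product.
a^T * proj(x) = 4*0.177172 + 0*(-0.492447) + 2*(-0.756576) + 3*0.392036 = 0.3716


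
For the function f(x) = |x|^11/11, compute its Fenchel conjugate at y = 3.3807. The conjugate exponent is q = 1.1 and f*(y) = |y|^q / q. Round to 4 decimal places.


The conjugate exponent q satisfies 1/p + 1/q = 1.
p = 11, so q = 11/(11 - 1) = 1.1
|y|^q = 3.3807^1.1 = 3.8186
f*(3.3807) = 3.8186 / 1.1 = 3.4715


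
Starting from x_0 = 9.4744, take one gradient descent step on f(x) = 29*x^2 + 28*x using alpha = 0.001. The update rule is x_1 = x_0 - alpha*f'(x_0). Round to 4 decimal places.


We compute the gradient at x_0 and apply the update.
f'(x) = 58*x + 28
f'(9.4744) = 58*9.4744 + 28 = 577.5152
x_1 = 9.4744 - 0.001*577.5152 = 8.8969


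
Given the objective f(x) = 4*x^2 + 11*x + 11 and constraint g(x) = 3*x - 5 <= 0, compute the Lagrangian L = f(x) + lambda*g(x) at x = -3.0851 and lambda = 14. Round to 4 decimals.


Step 1: Evaluate f(x).
f(-3.0851) = 4*(-3.0851)^2 + 11*(-3.0851) + 11 = 15.1353
Step 2: Evaluate g(x).
g(-3.0851) = 3*-3.0851 - 5 = -14.2553
Step 3: Compute Lagrangian.
L = 15.1353 + 14*-14.2553 = -184.4389


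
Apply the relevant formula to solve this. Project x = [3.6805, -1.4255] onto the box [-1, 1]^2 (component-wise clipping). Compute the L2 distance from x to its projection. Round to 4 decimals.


Project each component onto [-1, 1].
clip(3.6805) = 1.0, clip(-1.4255) = -1.0
Projection = [1.0, -1.0]
Squared diffs: [7.1851, 0.1811]
Distance = sqrt(7.3662) = 2.7141


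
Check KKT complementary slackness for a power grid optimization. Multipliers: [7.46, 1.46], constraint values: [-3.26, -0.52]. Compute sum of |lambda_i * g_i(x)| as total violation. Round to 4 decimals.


KKT complementary slackness check:
lambda_1 * g_1 = 7.46 * -3.26 = -24.3196
lambda_2 * g_2 = 1.46 * -0.52 = -0.7592
Total violation = 24.3196 + 0.7592 = 25.0788


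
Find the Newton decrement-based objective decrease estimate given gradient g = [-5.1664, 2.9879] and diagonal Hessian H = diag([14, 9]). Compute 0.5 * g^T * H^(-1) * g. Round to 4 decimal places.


Step 1: H is diagonal, so H^(-1) * g = [-0.369, 0.332].
Step 2: g^T H^(-1) g = sum_i g_i^2 / H_ii
  = (-5.1664)^2/14 + (2.9879)^2/9
  = 1.9065 + 0.9919 = 2.8985
Step 3: Objective decrease = 0.5 * g^T H^(-1) g = 1.4492


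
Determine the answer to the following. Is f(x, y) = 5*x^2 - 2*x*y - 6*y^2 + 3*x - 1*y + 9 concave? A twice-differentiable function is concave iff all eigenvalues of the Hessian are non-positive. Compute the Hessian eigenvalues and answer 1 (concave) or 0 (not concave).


The Hessian of f(x,y) = 5*x^2 - 2*x*y - 6*y^2 + 3*x - 1*y + 9 is:
H = [[10, -2], [-2, -12]]
Trace = 10 - 12 = -2
Determinant = 10*-12 - (-2)^2 = -124
Discriminant = (-2)^2 - 4*-124 = 500.0
Eigenvalues: lambda_1 = -12.1803, lambda_2 = 10.1803
The function is not concave.

0


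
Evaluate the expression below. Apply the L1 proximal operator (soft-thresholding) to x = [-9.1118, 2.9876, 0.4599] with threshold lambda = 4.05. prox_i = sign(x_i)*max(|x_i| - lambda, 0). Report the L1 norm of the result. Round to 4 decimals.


Soft-thresholding with lambda = 4.05:
prox(-9.1118) = sign(-9.1118)*max(|-9.1118| - 4.05, 0) = -5.0618
prox(2.9876) = sign(2.9876)*max(|2.9876| - 4.05, 0) = 0.0
prox(0.4599) = sign(0.4599)*max(|0.4599| - 4.05, 0) = 0.0
prox(x) = [-5.0618, 0.0, 0.0]
||prox(x)||_1 = 5.0618 + 0.0 + 0.0 = 5.0618


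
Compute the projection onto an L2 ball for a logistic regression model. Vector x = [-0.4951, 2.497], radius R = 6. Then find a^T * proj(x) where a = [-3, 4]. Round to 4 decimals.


Step 1: Compute ||x|| (intermediates to 6 decimals).
||x|| = sqrt((-0.4951)^2 + 2.497^2) = 2.545611
Step 2: Project.
Since ||x|| <= R, proj = x (no scaling needed).
proj(x) = [-0.4951, 2.497]
Step 3: Dot product.
a^T * proj(x) = -3*(-0.4951) + 4*2.497 = 11.4733


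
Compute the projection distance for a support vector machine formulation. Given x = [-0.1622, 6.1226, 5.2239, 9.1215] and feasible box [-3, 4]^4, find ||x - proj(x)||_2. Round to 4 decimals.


Project each component onto [-3, 4].
clip(-0.1622) = -0.1622, clip(6.1226) = 4.0, clip(5.2239) = 4.0, clip(9.1215) = 4.0
Projection = [-0.1622, 4.0, 4.0, 4.0]
Squared diffs: [0.0, 4.5054, 1.4979, 26.2298]
Distance = sqrt(32.2331) = 5.6774


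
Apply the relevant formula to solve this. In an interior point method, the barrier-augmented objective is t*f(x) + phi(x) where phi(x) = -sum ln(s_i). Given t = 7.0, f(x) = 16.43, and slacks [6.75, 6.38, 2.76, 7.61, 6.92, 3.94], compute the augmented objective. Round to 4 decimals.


Step 1: Compute log-barrier.
ln values: [1.9095, 1.8532, 1.0152, 2.0295, 1.9344, 1.3712]
phi = -(1.9095 + 1.8532 + 1.0152 + 2.0295 + 1.9344 + 1.3712) = -10.113
Step 2: Compute augmented objective.
t*f(x) = 7.0*16.43 = 115.01
Total = 115.01 - 10.113 = 104.897


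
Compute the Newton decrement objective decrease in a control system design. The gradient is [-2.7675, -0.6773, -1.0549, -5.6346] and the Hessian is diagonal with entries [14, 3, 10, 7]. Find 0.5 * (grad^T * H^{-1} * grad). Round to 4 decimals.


Step 1: H is diagonal, so H^(-1) * g = [-0.1977, -0.2258, -0.1055, -0.8049].
Step 2: g^T H^(-1) g = sum_i g_i^2 / H_ii
  = (-2.7675)^2/14 + (-0.6773)^2/3 + (-1.0549)^2/10 + (-5.6346)^2/7
  = 0.5471 + 0.1529 + 0.1113 + 4.5355 = 5.3468
Step 3: Objective decrease = 0.5 * g^T H^(-1) g = 2.6734


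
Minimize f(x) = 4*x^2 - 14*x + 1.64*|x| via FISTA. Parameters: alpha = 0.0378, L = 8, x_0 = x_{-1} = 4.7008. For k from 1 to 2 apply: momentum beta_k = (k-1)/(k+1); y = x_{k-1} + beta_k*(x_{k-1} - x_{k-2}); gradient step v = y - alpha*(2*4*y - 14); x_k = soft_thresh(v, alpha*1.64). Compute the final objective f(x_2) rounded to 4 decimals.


FISTA on f(x) = 4*x^2 - 14*x + 1.64*|x|
L = 8, alpha = 0.0378
Iteration 1: beta = 0.0, y = 4.7008 + 0.0*(4.7008 - 4.7008) = 4.7008
  grad(y) = 23.6064, v = y - alpha*grad = 3.8085
  prox(v) = soft_thresh(3.8085, 0.062) = 3.7465
Iteration 2: beta = 0.3333, y = 3.7465 + 0.3333*(3.7465 - 4.7008) = 3.4284
  grad(y) = 13.4271, v = y - alpha*grad = 2.9208
  prox(v) = soft_thresh(2.9208, 0.062) = 2.8588
f(x_2) = 4*2.8588^2 - 14*2.8588 + 1.64*|2.8588| = -2.6433


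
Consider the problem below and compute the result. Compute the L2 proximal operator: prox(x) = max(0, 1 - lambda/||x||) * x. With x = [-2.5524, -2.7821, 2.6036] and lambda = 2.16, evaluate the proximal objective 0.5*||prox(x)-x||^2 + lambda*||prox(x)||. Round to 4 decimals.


Step 1: Compute ||x||.
||x|| = 4.5862
Step 2: Compute scaling factor.
scale = max(0, 1 - 2.16/4.5862) = 0.529
Step 3: prox(x) = [-1.3503, -1.4718, 1.3774]
||prox(x)|| = 2.4262
Step 4: Proximal objective.
0.5*||prox-x||^2 = 2.3328
lambda*||prox|| = 5.2406
Total = 7.5735


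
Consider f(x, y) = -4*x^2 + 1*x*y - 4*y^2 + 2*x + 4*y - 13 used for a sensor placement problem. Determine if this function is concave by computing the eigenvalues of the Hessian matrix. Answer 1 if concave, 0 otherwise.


The Hessian of f(x,y) = -4*x^2 + 1*x*y - 4*y^2 + 2*x + 4*y - 13 is:
H = [[-8, 1], [1, -8]]
Trace = -8 - 8 = -16
Determinant = -8*-8 - (1)^2 = 63
Discriminant = (-16)^2 - 4*63 = 4.0
Eigenvalues: lambda_1 = -9.0, lambda_2 = -7.0
The function is concave.

1


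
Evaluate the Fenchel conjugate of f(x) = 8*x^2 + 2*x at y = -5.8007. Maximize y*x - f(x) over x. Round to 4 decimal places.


f*(y) = sup_x {y*x - a*x^2 - b*x} = sup_x {(y-b)*x - a*x^2}
FOC: (y - b) - 2a*x = 0 => x* = (y - b)/(2a)
x* = (-5.8007 - 2)/(2*8) = -0.4875
f*(-5.8007) = (y-b)^2/(4a) = (-5.8007 - 2)^2/(4*8)
= 60.8509/32 = 1.9016


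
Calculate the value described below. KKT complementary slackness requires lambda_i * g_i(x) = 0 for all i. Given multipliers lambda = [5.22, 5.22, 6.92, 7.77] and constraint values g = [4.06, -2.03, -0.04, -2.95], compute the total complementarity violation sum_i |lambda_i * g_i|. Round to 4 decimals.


KKT complementary slackness check:
lambda_1 * g_1 = 5.22 * 4.06 = 21.1932
lambda_2 * g_2 = 5.22 * -2.03 = -10.5966
lambda_3 * g_3 = 6.92 * -0.04 = -0.2768
lambda_4 * g_4 = 7.77 * -2.95 = -22.9215
Total violation = 21.1932 + 10.5966 + 0.2768 + 22.9215 = 54.9881


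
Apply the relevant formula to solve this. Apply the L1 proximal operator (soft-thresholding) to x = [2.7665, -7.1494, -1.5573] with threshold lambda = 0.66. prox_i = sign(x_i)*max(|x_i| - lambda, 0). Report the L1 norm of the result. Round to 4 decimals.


Soft-thresholding with lambda = 0.66:
prox(2.7665) = sign(2.7665)*max(|2.7665| - 0.66, 0) = 2.1065
prox(-7.1494) = sign(-7.1494)*max(|-7.1494| - 0.66, 0) = -6.4894
prox(-1.5573) = sign(-1.5573)*max(|-1.5573| - 0.66, 0) = -0.8973
prox(x) = [2.1065, -6.4894, -0.8973]
||prox(x)||_1 = 2.1065 + 6.4894 + 0.8973 = 9.4932


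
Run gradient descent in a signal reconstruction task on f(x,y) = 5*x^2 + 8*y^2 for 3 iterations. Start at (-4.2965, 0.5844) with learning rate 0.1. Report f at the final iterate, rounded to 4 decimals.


Gradient descent on f(x,y) = 5*x^2 + 8*y^2.
Starting point: (-4.2965, 0.5844), alpha = 0.1
Step 1: grad_x = 2*5*-4.2965 = -42.965, grad_y = 2*8*0.5844 = 9.3504
  x_1 = -4.2965 - 0.1*-42.965 = 0.0
  y_1 = 0.5844 - 0.1*9.3504 = -0.3506
Step 2: grad_x = 2*5*0.0 = 0.0, grad_y = 2*8*-0.3506 = -5.6102
  x_2 = 0.0 - 0.1*0.0 = 0.0
  y_2 = -0.3506 - 0.1*-5.6102 = 0.2104
Step 3: grad_x = 2*5*0.0 = 0.0, grad_y = 2*8*0.2104 = 3.3661
  x_3 = 0.0 - 0.1*0.0 = 0.0
  y_3 = 0.2104 - 0.1*3.3661 = -0.1262
f(0.0, -0.1262) = 5*0.0^2 + 8*(-0.1262)^2 = 0.1275


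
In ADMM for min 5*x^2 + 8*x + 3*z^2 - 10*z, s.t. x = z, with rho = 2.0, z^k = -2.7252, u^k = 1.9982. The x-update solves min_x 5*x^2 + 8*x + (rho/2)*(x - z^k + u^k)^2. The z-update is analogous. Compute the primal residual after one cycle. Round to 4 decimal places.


ADMM iteration with rho = 2.0, z^k = -2.7252, u^k = 1.9982
Step 1: x-update.
Minimize 5*x^2 + 8*x + (2.0/2)*(x + 2.7252 + 1.9982)^2
FOC: (2*5 + 2.0)*x = -8 + 2.0*(-2.7252 - 1.9982)
x^{k+1} = -1.4539
Step 2: z-update.
Minimize 3*z^2 - 10*z + (2.0/2)*(-1.4539 - z + 1.9982)^2
FOC: (2*3 + 2.0)*z = 10 + 2.0*(-1.4539 + 1.9982)
z^{k+1} = 1.3861
Step 3: u-update.
u^{k+1} = 1.9982 - 1.4539 - 1.3861 = -0.8418
Step 4: Primal residual = |-1.4539 - 1.3861| = 2.84


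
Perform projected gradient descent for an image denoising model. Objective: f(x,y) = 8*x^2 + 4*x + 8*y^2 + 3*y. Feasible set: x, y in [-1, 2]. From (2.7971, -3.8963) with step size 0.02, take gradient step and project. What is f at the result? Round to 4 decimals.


Step 1: Compute gradient at (2.7971, -3.8963).
grad_x = 2*8*2.7971 + 4 = 48.7536
grad_y = 2*8*-3.8963 + 3 = -59.3408
Step 2: Gradient step.
x_raw = 2.7971 - 0.02*48.7536 = 1.822
y_raw = -3.8963 - 0.02*-59.3408 = -2.7095
Step 3: Project onto [-1, 2].
x_proj = clip(1.822) = 1.822
y_proj = clip(-2.7095) = -1.0
Step 4: Evaluate f.
f(1.822, -1.0) = 38.8464


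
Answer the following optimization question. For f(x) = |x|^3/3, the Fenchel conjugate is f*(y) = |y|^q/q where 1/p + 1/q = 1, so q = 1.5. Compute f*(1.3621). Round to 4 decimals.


The conjugate exponent q satisfies 1/p + 1/q = 1.
p = 3, so q = 3/(3 - 1) = 1.5
|y|^q = 1.3621^1.5 = 1.5897
f*(1.3621) = 1.5897 / 1.5 = 1.0598


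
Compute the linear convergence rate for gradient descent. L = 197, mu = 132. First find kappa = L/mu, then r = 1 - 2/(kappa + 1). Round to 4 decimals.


Step 1: Compute the condition number.
kappa = L/mu = 197/132 = 1.4924
Step 2: Compute the convergence rate.
r = 1 - 2/(kappa + 1) = 1 - 2*mu/(L + mu) = (L - mu)/(L + mu) = 65/329 = 0.1976


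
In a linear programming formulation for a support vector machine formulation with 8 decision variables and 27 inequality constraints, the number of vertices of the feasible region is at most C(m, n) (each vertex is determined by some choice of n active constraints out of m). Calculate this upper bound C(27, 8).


Each vertex corresponds to some choice of n active constraints out of m, so the number of vertices is at most C(m, n) = m! / (n!(m-n)!).
m = 27, n = 8
Numerator: 27 * 26 * 25 * 24 * 23 * 22 * 21 * 20
Denominator: 8! = 40320
C(27, 8) = 2220075


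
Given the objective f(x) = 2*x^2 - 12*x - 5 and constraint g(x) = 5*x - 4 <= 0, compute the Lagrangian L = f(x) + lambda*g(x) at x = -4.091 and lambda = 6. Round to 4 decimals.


Step 1: Evaluate f(x).
f(-4.091) = 2*(-4.091)^2 - 12*(-4.091) - 5 = 77.5646
Step 2: Evaluate g(x).
g(-4.091) = 5*-4.091 - 4 = -24.455
Step 3: Compute Lagrangian.
L = 77.5646 + 6*-24.455 = -69.1654


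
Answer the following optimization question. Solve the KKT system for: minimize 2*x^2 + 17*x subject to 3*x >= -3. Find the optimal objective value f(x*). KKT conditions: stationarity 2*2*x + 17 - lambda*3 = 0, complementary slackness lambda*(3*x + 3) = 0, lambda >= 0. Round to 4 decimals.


Step 1: Try lambda = 0 (constraint inactive).
x_unc = -17/(2*2) = -4.25
Check: 3*-4.25 = -12.75 < -3 -- violated!
Step 2: Constraint must be active: 3*x = -3
x* = -3/3 = -1.0
lambda = (2*2*(-1.0) + 17)/3 = 4.3333
Step 3: Compute optimal value.
f(x*) = 2*(-1.0)^2 + 17*(-1.0) = -15.0


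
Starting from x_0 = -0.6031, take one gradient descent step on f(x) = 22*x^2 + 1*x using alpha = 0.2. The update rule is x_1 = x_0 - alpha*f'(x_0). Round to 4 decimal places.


We compute the gradient at x_0 and apply the update.
f'(x) = 44*x + 1
f'(-0.6031) = 44*-0.6031 + 1 = -25.5364
x_1 = -0.6031 - 0.2*-25.5364 = 4.5042


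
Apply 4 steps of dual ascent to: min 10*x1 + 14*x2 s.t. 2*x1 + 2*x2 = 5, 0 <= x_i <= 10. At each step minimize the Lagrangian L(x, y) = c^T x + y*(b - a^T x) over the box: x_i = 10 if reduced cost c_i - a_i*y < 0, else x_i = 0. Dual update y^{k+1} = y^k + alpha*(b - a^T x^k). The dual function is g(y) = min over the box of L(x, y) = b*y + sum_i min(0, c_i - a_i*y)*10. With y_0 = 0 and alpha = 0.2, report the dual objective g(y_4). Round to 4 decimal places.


Dual ascent for LP: min 10*x1 + 14*x2, 2*x1 + 2*x2 = 5, 0 <= x_i <= 10
Step 1: y^k = 0.0, reduced costs: (10.0, 14.0)
  x^k = (0.0, 0.0), subgradient = b - a^T x = 5.0
  y^{k+1} = 0.0 + 0.2*5.0 = 1.0
Step 2: y^k = 1.0, reduced costs: (8.0, 12.0)
  x^k = (0.0, 0.0), subgradient = b - a^T x = 5.0
  y^{k+1} = 1.0 + 0.2*5.0 = 2.0
Step 3: y^k = 2.0, reduced costs: (6.0, 10.0)
  x^k = (0.0, 0.0), subgradient = b - a^T x = 5.0
  y^{k+1} = 2.0 + 0.2*5.0 = 3.0
Step 4: y^k = 3.0, reduced costs: (4.0, 8.0)
  x^k = (0.0, 0.0), subgradient = b - a^T x = 5.0
  y^{k+1} = 3.0 + 0.2*5.0 = 4.0
Dual objective at y_4 = 4.0: reduced costs (2.0, 6.0), box minimizer x = (0.0, 0.0)
g(y_4) = b*y + (c1 - a1*y)*x1 + (c2 - a2*y)*x2 = 5*4.0 + 2.0*0.0 + 6.0*0.0 = 20.0 + 0.0 + 0.0 = 20.0


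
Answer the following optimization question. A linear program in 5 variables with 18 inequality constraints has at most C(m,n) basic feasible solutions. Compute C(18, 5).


Each vertex corresponds to some choice of n active constraints out of m, so the number of vertices is at most C(m, n) = m! / (n!(m-n)!).
m = 18, n = 5
Numerator: 18 * 17 * 16 * 15 * 14
Denominator: 5! = 120
C(18, 5) = 8568


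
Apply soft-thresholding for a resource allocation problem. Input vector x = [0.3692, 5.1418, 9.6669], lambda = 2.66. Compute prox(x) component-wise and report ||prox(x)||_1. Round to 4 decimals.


Soft-thresholding with lambda = 2.66:
prox(0.3692) = sign(0.3692)*max(|0.3692| - 2.66, 0) = 0.0
prox(5.1418) = sign(5.1418)*max(|5.1418| - 2.66, 0) = 2.4818
prox(9.6669) = sign(9.6669)*max(|9.6669| - 2.66, 0) = 7.0069
prox(x) = [0.0, 2.4818, 7.0069]
||prox(x)||_1 = 0.0 + 2.4818 + 7.0069 = 9.4887


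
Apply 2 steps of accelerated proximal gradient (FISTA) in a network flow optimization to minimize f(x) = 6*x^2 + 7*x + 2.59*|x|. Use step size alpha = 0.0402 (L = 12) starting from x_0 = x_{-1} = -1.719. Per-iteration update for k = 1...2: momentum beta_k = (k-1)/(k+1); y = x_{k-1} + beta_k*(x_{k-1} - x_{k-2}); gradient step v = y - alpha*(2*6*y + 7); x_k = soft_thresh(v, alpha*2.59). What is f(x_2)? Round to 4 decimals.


FISTA on f(x) = 6*x^2 + 7*x + 2.59*|x|
L = 12, alpha = 0.0402
Iteration 1: beta = 0.0, y = -1.719 + 0.0*(-1.719 + 1.719) = -1.719
  grad(y) = -13.628, v = y - alpha*grad = -1.1712
  prox(v) = soft_thresh(-1.1712, 0.1041) = -1.067
Iteration 2: beta = 0.3333, y = -1.067 + 0.3333*(-1.067 + 1.719) = -0.8497
  grad(y) = -3.1966, v = y - alpha*grad = -0.7212
  prox(v) = soft_thresh(-0.7212, 0.1041) = -0.6171
f(x_2) = 6*(-0.6171)^2 + 7*(-0.6171) + 2.59*|-0.6171| = -0.4366


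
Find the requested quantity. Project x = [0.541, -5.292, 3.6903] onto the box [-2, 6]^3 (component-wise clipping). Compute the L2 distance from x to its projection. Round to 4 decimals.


Project each component onto [-2, 6].
clip(0.541) = 0.541, clip(-5.292) = -2.0, clip(3.6903) = 3.6903
Projection = [0.541, -2.0, 3.6903]
Squared diffs: [0.0, 10.8373, 0.0]
Distance = sqrt(10.8373) = 3.292


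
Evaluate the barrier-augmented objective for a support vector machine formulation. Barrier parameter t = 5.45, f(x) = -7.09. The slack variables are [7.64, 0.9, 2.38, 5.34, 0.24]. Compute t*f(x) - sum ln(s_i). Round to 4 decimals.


Step 1: Compute log-barrier.
ln values: [2.0334, -0.1054, 0.8671, 1.6752, -1.4271]
phi = -(2.0334 - 0.1054 + 0.8671 + 1.6752 - 1.4271) = -3.0432
Step 2: Compute augmented objective.
t*f(x) = 5.45*-7.09 = -38.6405
Total = -38.6405 - 3.0432 = -41.6837


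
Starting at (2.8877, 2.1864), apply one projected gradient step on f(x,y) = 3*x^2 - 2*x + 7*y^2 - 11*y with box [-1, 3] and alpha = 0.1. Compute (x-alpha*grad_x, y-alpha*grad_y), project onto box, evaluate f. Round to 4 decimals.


Step 1: Compute gradient at (2.8877, 2.1864).
grad_x = 2*3*2.8877 - 2 = 15.3262
grad_y = 2*7*2.1864 - 11 = 19.6096
Step 2: Gradient step.
x_raw = 2.8877 - 0.1*15.3262 = 1.3551
y_raw = 2.1864 - 0.1*19.6096 = 0.2254
Step 3: Project onto [-1, 3].
x_proj = clip(1.3551) = 1.3551
y_proj = clip(0.2254) = 0.2254
Step 4: Evaluate f.
f(1.3551, 0.2254) = 0.6745


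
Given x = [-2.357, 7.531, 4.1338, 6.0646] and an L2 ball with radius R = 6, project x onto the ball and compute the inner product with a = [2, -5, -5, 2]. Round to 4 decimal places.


Step 1: Compute ||x|| (intermediates to 6 decimals).
||x|| = sqrt((-2.357)^2 + 7.531^2 + 4.1338^2 + 6.0646^2) = 10.776785
Step 2: Project.
Since ||x|| > R, scale = R/||x|| = 6/10.776785 = 0.556752, proj(x) = scale * x
proj(x) = [-1.312264, 4.192899, 2.301501, 3.376478]
Step 3: Dot product.
a^T * proj(x) = 2*(-1.312264) - 5*4.192899 - 5*2.301501 + 2*3.376478 = -28.3436


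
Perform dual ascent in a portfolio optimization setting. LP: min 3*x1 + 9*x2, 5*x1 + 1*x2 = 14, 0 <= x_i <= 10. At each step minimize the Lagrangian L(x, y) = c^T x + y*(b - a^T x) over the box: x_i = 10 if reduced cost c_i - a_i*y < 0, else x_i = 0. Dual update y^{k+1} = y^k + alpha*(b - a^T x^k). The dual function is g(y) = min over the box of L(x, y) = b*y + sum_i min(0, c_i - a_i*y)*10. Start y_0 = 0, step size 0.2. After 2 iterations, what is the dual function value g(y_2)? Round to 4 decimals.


Dual ascent for LP: min 3*x1 + 9*x2, 5*x1 + 1*x2 = 14, 0 <= x_i <= 10
Step 1: y^k = 0.0, reduced costs: (3.0, 9.0)
  x^k = (0.0, 0.0), subgradient = b - a^T x = 14.0
  y^{k+1} = 0.0 + 0.2*14.0 = 2.8
Step 2: y^k = 2.8, reduced costs: (-11.0, 6.2)
  x^k = (10.0, 0.0), subgradient = b - a^T x = -36.0
  y^{k+1} = 2.8 + 0.2*-36.0 = -4.4
Dual objective at y_2 = -4.4: reduced costs (25.0, 13.4), box minimizer x = (0.0, 0.0)
g(y_2) = b*y + (c1 - a1*y)*x1 + (c2 - a2*y)*x2 = 14*(-4.4) + 25.0*0.0 + 13.4*0.0 = -61.6 + 0.0 + 0.0 = -61.6


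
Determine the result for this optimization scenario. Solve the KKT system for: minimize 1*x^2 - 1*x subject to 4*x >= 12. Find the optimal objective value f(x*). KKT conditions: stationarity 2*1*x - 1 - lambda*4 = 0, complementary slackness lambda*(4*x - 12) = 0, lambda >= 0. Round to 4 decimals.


Step 1: Try lambda = 0 (constraint inactive).
x_unc = 1/(2*1) = 0.5
Check: 4*0.5 = 2.0 < 12 -- violated!
Step 2: Constraint must be active: 4*x = 12
x* = 12/4 = 3.0
lambda = (2*1*3.0 - 1)/4 = 1.25
Step 3: Compute optimal value.
f(x*) = 1*3.0^2 - 1*3.0 = 6.0


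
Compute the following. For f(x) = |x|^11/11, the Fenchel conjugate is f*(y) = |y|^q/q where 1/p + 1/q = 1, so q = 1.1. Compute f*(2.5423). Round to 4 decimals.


The conjugate exponent q satisfies 1/p + 1/q = 1.
p = 11, so q = 11/(11 - 1) = 1.1
|y|^q = 2.5423^1.1 = 2.7909
f*(2.5423) = 2.7909 / 1.1 = 2.5372


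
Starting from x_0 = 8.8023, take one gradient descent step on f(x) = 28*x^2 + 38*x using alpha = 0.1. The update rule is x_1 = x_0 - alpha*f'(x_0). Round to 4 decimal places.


We compute the gradient at x_0 and apply the update.
f'(x) = 56*x + 38
f'(8.8023) = 56*8.8023 + 38 = 530.9288
x_1 = 8.8023 - 0.1*530.9288 = -44.2906


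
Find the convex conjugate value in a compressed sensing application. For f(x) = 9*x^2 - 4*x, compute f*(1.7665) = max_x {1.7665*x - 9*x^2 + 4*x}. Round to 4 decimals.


f*(y) = sup_x {y*x - a*x^2 - b*x} = sup_x {(y-b)*x - a*x^2}
FOC: (y - b) - 2a*x = 0 => x* = (y - b)/(2a)
x* = (1.7665 + 4)/(2*9) = 0.3204
f*(1.7665) = (y-b)^2/(4a) = (1.7665 + 4)^2/(4*9)
= 33.2525/36 = 0.9237


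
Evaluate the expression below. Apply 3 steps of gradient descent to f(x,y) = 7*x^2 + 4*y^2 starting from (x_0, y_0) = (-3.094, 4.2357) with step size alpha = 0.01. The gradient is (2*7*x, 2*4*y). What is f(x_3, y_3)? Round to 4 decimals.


Gradient descent on f(x,y) = 7*x^2 + 4*y^2.
Starting point: (-3.094, 4.2357), alpha = 0.01
Step 1: grad_x = 2*7*-3.094 = -43.316, grad_y = 2*4*4.2357 = 33.8856
  x_1 = -3.094 - 0.01*-43.316 = -2.6608
  y_1 = 4.2357 - 0.01*33.8856 = 3.8968
Step 2: grad_x = 2*7*-2.6608 = -37.2518, grad_y = 2*4*3.8968 = 31.1748
  x_2 = -2.6608 - 0.01*-37.2518 = -2.2883
  y_2 = 3.8968 - 0.01*31.1748 = 3.5851
Step 3: grad_x = 2*7*-2.2883 = -32.0365, grad_y = 2*4*3.5851 = 28.6808
  x_3 = -2.2883 - 0.01*-32.0365 = -1.968
  y_3 = 3.5851 - 0.01*28.6808 = 3.2983
f(-1.968, 3.2983) = 7*(-1.968)^2 + 4*3.2983^2 = 70.6248


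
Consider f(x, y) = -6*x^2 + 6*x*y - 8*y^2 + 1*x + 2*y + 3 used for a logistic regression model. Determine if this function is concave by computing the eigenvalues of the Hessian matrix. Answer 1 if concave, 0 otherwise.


The Hessian of f(x,y) = -6*x^2 + 6*x*y - 8*y^2 + 1*x + 2*y + 3 is:
H = [[-12, 6], [6, -16]]
Trace = -12 - 16 = -28
Determinant = -12*-16 - (6)^2 = 156
Discriminant = (-28)^2 - 4*156 = 160.0
Eigenvalues: lambda_1 = -20.3246, lambda_2 = -7.6754
The function is concave.

1


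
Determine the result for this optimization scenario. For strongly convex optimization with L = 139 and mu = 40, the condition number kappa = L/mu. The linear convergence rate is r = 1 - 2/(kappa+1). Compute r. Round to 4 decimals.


Step 1: Compute the condition number.
kappa = L/mu = 139/40 = 3.475
Step 2: Compute the convergence rate.
r = 1 - 2/(kappa + 1) = 1 - 2*mu/(L + mu) = (L - mu)/(L + mu) = 99/179 = 0.5531


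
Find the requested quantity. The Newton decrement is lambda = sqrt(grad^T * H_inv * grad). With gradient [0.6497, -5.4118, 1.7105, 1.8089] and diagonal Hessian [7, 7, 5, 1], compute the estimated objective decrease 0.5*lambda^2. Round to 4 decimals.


Step 1: H is diagonal, so H^(-1) * g = [0.0928, -0.7731, 0.3421, 1.8089].
Step 2: g^T H^(-1) g = sum_i g_i^2 / H_ii
  = (0.6497)^2/7 + (-5.4118)^2/7 + (1.7105)^2/5 + (1.8089)^2/1
  = 0.0603 + 4.1839 + 0.5852 + 3.2721 = 8.1015
Step 3: Objective decrease = 0.5 * g^T H^(-1) g = 4.0508


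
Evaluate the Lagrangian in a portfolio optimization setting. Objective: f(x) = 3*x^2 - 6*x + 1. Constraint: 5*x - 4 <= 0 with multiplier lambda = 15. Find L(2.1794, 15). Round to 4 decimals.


Step 1: Evaluate f(x).
f(2.1794) = 3*2.1794^2 - 6*2.1794 + 1 = 2.173
Step 2: Evaluate g(x).
g(2.1794) = 5*2.1794 - 4 = 6.897
Step 3: Compute Lagrangian.
L = 2.173 + 15*6.897 = 105.628


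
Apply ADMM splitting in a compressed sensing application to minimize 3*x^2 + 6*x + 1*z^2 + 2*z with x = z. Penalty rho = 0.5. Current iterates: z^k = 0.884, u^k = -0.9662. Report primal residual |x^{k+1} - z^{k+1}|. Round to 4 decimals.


ADMM iteration with rho = 0.5, z^k = 0.884, u^k = -0.9662
Step 1: x-update.
Minimize 3*x^2 + 6*x + (0.5/2)*(x - 0.884 - 0.9662)^2
FOC: (2*3 + 0.5)*x = -6 + 0.5*(0.884 + 0.9662)
x^{k+1} = -0.7808
Step 2: z-update.
Minimize 1*z^2 + 2*z + (0.5/2)*(-0.7808 - z - 0.9662)^2
FOC: (2*1 + 0.5)*z = -2 + 0.5*(-0.7808 - 0.9662)
z^{k+1} = -1.1494
Step 3: u-update.
u^{k+1} = -0.9662 - 0.7808 + 1.1494 = -0.5976
Step 4: Primal residual = |-0.7808 + 1.1494| = 0.3686


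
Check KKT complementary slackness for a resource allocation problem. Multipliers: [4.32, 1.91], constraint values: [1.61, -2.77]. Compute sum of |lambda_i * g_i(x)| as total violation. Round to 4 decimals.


KKT complementary slackness check:
lambda_1 * g_1 = 4.32 * 1.61 = 6.9552
lambda_2 * g_2 = 1.91 * -2.77 = -5.2907
Total violation = 6.9552 + 5.2907 = 12.2459


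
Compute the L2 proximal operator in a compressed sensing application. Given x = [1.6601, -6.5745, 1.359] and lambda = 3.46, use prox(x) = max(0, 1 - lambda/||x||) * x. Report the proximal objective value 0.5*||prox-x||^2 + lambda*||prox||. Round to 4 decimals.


Step 1: Compute ||x||.
||x|| = 6.9157
Step 2: Compute scaling factor.
scale = max(0, 1 - 3.46/6.9157) = 0.4997
Step 3: prox(x) = [0.8295, -3.2852, 0.6791]
||prox(x)|| = 3.4557
Step 4: Proximal objective.
0.5*||prox-x||^2 = 5.9858
lambda*||prox|| = 11.9567
Total = 17.9425


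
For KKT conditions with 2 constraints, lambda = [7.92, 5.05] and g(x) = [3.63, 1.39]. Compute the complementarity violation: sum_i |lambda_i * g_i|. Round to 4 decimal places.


KKT complementary slackness check:
lambda_1 * g_1 = 7.92 * 3.63 = 28.7496
lambda_2 * g_2 = 5.05 * 1.39 = 7.0195
Total violation = 28.7496 + 7.0195 = 35.7691


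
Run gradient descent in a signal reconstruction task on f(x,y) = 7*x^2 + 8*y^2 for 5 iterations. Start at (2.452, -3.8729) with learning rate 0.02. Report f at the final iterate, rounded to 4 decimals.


Gradient descent on f(x,y) = 7*x^2 + 8*y^2.
Starting point: (2.452, -3.8729), alpha = 0.02
Step 1: grad_x = 2*7*2.452 = 34.328, grad_y = 2*8*-3.8729 = -61.9664
  x_1 = 2.452 - 0.02*34.328 = 1.7654
  y_1 = -3.8729 - 0.02*-61.9664 = -2.6336
Step 2: grad_x = 2*7*1.7654 = 24.7162, grad_y = 2*8*-2.6336 = -42.1372
  x_2 = 1.7654 - 0.02*24.7162 = 1.2711
  y_2 = -2.6336 - 0.02*-42.1372 = -1.7908
Step 3: grad_x = 2*7*1.2711 = 17.7956, grad_y = 2*8*-1.7908 = -28.6533
  x_3 = 1.2711 - 0.02*17.7956 = 0.9152
  y_3 = -1.7908 - 0.02*-28.6533 = -1.2178
Step 4: grad_x = 2*7*0.9152 = 12.8129, grad_y = 2*8*-1.2178 = -19.4842
  x_4 = 0.9152 - 0.02*12.8129 = 0.6589
  y_4 = -1.2178 - 0.02*-19.4842 = -0.8281
Step 5: grad_x = 2*7*0.6589 = 9.2253, grad_y = 2*8*-0.8281 = -13.2493
  x_5 = 0.6589 - 0.02*9.2253 = 0.4744
  y_5 = -0.8281 - 0.02*-13.2493 = -0.5631
f(0.4744, -0.5631) = 7*0.4744^2 + 8*(-0.5631)^2 = 4.1123


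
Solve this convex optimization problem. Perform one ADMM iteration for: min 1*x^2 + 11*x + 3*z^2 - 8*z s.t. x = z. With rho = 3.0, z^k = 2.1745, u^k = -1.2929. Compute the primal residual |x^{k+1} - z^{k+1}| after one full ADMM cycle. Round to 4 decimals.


ADMM iteration with rho = 3.0, z^k = 2.1745, u^k = -1.2929
Step 1: x-update.
Minimize 1*x^2 + 11*x + (3.0/2)*(x - 2.1745 - 1.2929)^2
FOC: (2*1 + 3.0)*x = -11 + 3.0*(2.1745 + 1.2929)
x^{k+1} = -0.1196
Step 2: z-update.
Minimize 3*z^2 - 8*z + (3.0/2)*(-0.1196 - z - 1.2929)^2
FOC: (2*3 + 3.0)*z = 8 + 3.0*(-0.1196 - 1.2929)
z^{k+1} = 0.4181
Step 3: u-update.
u^{k+1} = -1.2929 - 0.1196 - 0.4181 = -1.8305
Step 4: Primal residual = |-0.1196 - 0.4181| = 0.5376


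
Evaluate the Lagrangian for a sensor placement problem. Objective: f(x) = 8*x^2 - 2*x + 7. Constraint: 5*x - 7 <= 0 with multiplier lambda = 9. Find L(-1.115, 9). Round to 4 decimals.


Step 1: Evaluate f(x).
f(-1.115) = 8*(-1.115)^2 - 2*(-1.115) + 7 = 19.1758
Step 2: Evaluate g(x).
g(-1.115) = 5*-1.115 - 7 = -12.575
Step 3: Compute Lagrangian.
L = 19.1758 + 9*-12.575 = -93.9992


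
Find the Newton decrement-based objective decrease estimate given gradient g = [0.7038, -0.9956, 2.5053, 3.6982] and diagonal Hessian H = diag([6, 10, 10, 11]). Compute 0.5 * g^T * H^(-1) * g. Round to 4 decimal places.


Step 1: H is diagonal, so H^(-1) * g = [0.1173, -0.0996, 0.2505, 0.3362].
Step 2: g^T H^(-1) g = sum_i g_i^2 / H_ii
  = (0.7038)^2/6 + (-0.9956)^2/10 + (2.5053)^2/10 + (3.6982)^2/11
  = 0.0826 + 0.0991 + 0.6277 + 1.2433 = 2.0527
Step 3: Objective decrease = 0.5 * g^T H^(-1) g = 1.0263


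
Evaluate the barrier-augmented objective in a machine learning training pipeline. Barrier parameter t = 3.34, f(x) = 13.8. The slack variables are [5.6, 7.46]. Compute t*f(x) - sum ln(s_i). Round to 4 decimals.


Step 1: Compute log-barrier.
ln values: [1.7228, 2.0096]
phi = -(1.7228 + 2.0096) = -3.7323
Step 2: Compute augmented objective.
t*f(x) = 3.34*13.8 = 46.092
Total = 46.092 - 3.7323 = 42.3597


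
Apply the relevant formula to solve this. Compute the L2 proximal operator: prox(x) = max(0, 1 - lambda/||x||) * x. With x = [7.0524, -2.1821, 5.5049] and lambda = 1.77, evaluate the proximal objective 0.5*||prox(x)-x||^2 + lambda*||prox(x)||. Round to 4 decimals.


Step 1: Compute ||x||.
||x|| = 9.2088
Step 2: Compute scaling factor.
scale = max(0, 1 - 1.77/9.2088) = 0.8078
Step 3: prox(x) = [5.6969, -1.7627, 4.4468]
||prox(x)|| = 7.4388
Step 4: Proximal objective.
0.5*||prox-x||^2 = 1.5665
lambda*||prox|| = 13.1667
Total = 14.7331


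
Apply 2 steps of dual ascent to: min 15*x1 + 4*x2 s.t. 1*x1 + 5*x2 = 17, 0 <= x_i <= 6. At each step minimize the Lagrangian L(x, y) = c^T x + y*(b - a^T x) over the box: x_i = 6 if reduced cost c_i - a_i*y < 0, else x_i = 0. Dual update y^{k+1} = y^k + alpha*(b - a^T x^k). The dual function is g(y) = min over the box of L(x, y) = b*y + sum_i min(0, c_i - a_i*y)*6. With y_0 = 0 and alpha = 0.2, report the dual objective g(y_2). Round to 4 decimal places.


Dual ascent for LP: min 15*x1 + 4*x2, 1*x1 + 5*x2 = 17, 0 <= x_i <= 6
Step 1: y^k = 0.0, reduced costs: (15.0, 4.0)
  x^k = (0.0, 0.0), subgradient = b - a^T x = 17.0
  y^{k+1} = 0.0 + 0.2*17.0 = 3.4
Step 2: y^k = 3.4, reduced costs: (11.6, -13.0)
  x^k = (0.0, 6.0), subgradient = b - a^T x = -13.0
  y^{k+1} = 3.4 + 0.2*-13.0 = 0.8
Dual objective at y_2 = 0.8: reduced costs (14.2, 0.0), box minimizer x = (0.0, 0.0)
g(y_2) = b*y + (c1 - a1*y)*x1 + (c2 - a2*y)*x2 = 17*0.8 + 14.2*0.0 + 0.0*0.0 = 13.6 + 0.0 + 0.0 = 13.6
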